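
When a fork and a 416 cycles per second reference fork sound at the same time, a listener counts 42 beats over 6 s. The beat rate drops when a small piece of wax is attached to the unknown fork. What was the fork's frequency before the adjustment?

423 Hz

Beat frequency = 42/6 = 7 Hz.
|f − 416| = 7, so the fork was at either 409 Hz or 423 Hz.
Loading a fork with wax lowers its frequency; the adjustment lowers the fork's frequency.
The beat rate fell, so the adjustment moved the fork toward 416 Hz — it must have started above the reference.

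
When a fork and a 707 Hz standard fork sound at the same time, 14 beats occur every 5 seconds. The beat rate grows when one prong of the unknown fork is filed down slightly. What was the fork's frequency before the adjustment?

Beat frequency = 14/5 = 2.8 Hz.
|f − 707| = 2.8, so the fork was at either 704.2 Hz or 709.8 Hz.
Filing a prong removes mass and raises the fork's frequency; the adjustment raises the fork's frequency.
The beat rate rose, so the adjustment moved the fork further from 707 Hz — it was already above the reference.

709.8 Hz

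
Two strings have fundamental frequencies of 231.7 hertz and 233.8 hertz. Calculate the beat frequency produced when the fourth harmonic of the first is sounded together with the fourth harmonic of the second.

Fourth harmonic of the first: 4·231.7 = 926.8 Hz.
Fourth harmonic of the second: 4·233.8 = 935.2 Hz.
f_beat = |926.8 − 935.2| = 8.4 Hz.

8.4 Hz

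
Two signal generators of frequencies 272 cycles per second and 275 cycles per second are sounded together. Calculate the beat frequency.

3 Hz

The beat frequency equals the magnitude of the frequency difference.
|272 − 275| = 3 Hz.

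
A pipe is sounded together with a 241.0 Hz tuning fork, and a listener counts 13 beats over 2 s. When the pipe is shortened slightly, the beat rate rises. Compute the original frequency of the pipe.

247.5 Hz

Beat frequency = 13/2 = 6.5 Hz.
|f − 241.0| = 6.5, so the pipe was at either 234.5 Hz or 247.5 Hz.
A shorter pipe has a higher fundamental; the adjustment raises the pipe's frequency.
The beat rate rose, so the adjustment moved the pipe further from 241.0 Hz — it was already above the reference.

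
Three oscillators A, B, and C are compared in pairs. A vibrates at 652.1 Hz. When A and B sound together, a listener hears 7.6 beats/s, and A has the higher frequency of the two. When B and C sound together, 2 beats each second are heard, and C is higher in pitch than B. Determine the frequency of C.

B is below A, so f_B = 652.1 − 7.6 = 644.5 Hz.
C is above B, so f_C = 644.5 + 2 = 646.5 Hz.

646.5 Hz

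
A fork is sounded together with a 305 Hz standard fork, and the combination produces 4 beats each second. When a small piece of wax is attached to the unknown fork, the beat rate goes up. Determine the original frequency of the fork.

301 Hz

|f − 305| = 4, so the fork was at either 301 Hz or 309 Hz.
Loading a fork with wax lowers its frequency; the adjustment lowers the fork's frequency.
The beat rate rose, so the adjustment moved the fork further from 305 Hz — it was already below the reference.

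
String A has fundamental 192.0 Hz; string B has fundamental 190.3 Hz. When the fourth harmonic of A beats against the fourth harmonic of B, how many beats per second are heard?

6.8 Hz

Fourth harmonic of the first: 4·192.0 = 768.0 Hz.
Fourth harmonic of the second: 4·190.3 = 761.2 Hz.
f_beat = |768.0 − 761.2| = 6.8 Hz.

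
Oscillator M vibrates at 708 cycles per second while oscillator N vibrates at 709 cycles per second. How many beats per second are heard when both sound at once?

f_beat = |f₁ − f₂|.
|708 − 709| = 1 Hz.

1 Hz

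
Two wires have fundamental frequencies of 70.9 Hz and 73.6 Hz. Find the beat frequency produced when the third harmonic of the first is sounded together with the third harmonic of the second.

8.1 Hz

Third harmonic of the first: 3·70.9 = 212.7 Hz.
Third harmonic of the second: 3·73.6 = 220.8 Hz.
f_beat = |212.7 − 220.8| = 8.1 Hz.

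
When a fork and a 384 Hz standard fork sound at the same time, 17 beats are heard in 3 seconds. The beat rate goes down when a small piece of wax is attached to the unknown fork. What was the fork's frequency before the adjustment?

389.6667 Hz

Beat frequency = 17/3 = 5.6667 Hz.
|f − 384| = 5.6667, so the fork was at either 378.3333 Hz or 389.6667 Hz.
Loading a fork with wax lowers its frequency; the adjustment lowers the fork's frequency.
The beat rate fell, so the adjustment moved the fork toward 384 Hz — it must have started above the reference.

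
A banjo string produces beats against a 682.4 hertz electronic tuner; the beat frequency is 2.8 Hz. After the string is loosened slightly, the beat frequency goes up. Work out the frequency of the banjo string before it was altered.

679.6 Hz

|f − 682.4| = 2.8, so the banjo string was at either 679.6 Hz or 685.2 Hz.
Reducing tension lowers a string's frequency; the adjustment lowers the banjo string's frequency.
The beat rate rose, so the adjustment moved the banjo string further from 682.4 Hz — it was already below the reference.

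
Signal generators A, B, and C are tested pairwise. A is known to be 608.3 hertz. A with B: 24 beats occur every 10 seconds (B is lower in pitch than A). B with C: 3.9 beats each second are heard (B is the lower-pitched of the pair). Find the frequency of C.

A–B: Beat frequency = 24/10 = 2.4 Hz.
B is below A, so f_B = 608.3 − 2.4 = 605.9 Hz.
C is above B, so f_C = 605.9 + 3.9 = 609.8 Hz.

609.8 Hz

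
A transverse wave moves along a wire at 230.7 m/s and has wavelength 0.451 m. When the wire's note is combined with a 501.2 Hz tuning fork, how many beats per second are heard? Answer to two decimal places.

10.33 Hz

Source frequency f = v/λ = 230.7/0.451 = 511.5299 Hz.
f_beat = |511.5299 − 501.2| = 10.33 Hz.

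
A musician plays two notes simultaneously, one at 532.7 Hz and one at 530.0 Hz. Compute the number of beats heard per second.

f_beat = |f₁ − f₂|.
|532.7 − 530.0| = 2.7 Hz.

2.7 Hz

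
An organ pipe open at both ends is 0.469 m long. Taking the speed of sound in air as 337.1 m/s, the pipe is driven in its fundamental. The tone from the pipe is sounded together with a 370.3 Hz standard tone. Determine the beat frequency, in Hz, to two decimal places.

10.92 Hz

Open pipe: f_n = n·v/(2L) = 1·337.1/(2·0.469) = 359.3817 Hz.
f_beat = |359.3817 − 370.3| = 10.92 Hz.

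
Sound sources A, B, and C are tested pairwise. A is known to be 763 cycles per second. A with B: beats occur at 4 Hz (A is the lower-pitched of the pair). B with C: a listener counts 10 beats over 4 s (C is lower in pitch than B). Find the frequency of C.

B is above A, so f_B = 763 + 4 = 767 Hz.
B–C: Beat frequency = 10/4 = 2.5 Hz.
C is below B, so f_C = 767 − 2.5 = 764.5 Hz.

764.5 Hz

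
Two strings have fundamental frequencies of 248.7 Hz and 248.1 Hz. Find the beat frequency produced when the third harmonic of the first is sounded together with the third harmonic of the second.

1.8 Hz

Third harmonic of the first: 3·248.7 = 746.1 Hz.
Third harmonic of the second: 3·248.1 = 744.3 Hz.
f_beat = |746.1 − 744.3| = 1.8 Hz.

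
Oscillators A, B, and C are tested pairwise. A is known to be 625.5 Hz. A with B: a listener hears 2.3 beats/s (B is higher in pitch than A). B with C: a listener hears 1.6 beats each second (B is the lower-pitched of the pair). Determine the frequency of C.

B is above A, so f_B = 625.5 + 2.3 = 627.8 Hz.
C is above B, so f_C = 627.8 + 1.6 = 629.4 Hz.

629.4 Hz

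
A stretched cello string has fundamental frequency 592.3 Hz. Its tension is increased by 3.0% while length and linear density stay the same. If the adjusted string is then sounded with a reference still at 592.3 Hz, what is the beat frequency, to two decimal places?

8.82 Hz

For a string, f ∝ √T, so the new frequency is 592.3·√1.030 = 601.1188 Hz.
f_beat = |601.1188 − 592.3| = 8.82 Hz.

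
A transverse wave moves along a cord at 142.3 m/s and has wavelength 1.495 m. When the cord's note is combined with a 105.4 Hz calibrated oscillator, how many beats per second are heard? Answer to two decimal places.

10.22 Hz

Source frequency f = v/λ = 142.3/1.495 = 95.1839 Hz.
f_beat = |95.1839 − 105.4| = 10.22 Hz.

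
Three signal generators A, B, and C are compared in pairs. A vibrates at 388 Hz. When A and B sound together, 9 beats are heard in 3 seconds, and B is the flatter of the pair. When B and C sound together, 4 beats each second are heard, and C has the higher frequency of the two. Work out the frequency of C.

389 Hz

A–B: Beat frequency = 9/3 = 3 Hz.
B is below A, so f_B = 388 − 3 = 385 Hz.
C is above B, so f_C = 385 + 4 = 389 Hz.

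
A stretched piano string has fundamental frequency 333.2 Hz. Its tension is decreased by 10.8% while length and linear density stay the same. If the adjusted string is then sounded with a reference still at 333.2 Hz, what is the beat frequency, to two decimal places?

18.51 Hz

For a string, f ∝ √T, so the new frequency is 333.2·√0.892 = 314.6932 Hz.
f_beat = |314.6932 − 333.2| = 18.51 Hz.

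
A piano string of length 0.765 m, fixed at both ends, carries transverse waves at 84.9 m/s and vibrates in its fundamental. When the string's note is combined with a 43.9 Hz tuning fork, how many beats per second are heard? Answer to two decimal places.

11.59 Hz

For a string fixed at both ends, f_n = n·v/(2L) = 1·84.9/(2·0.765) = 55.4902 Hz.
f_beat = |55.4902 − 43.9| = 11.59 Hz.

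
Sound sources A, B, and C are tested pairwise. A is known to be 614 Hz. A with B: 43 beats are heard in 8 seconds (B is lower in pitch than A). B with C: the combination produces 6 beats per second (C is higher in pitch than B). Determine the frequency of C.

614.625 Hz

A–B: Beat frequency = 43/8 = 5.375 Hz.
B is below A, so f_B = 614 − 5.375 = 608.625 Hz.
C is above B, so f_C = 608.625 + 6 = 614.625 Hz.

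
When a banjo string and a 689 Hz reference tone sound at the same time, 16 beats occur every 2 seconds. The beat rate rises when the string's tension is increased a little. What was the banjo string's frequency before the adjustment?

697 Hz

Beat frequency = 16/2 = 8 Hz.
|f − 689| = 8, so the banjo string was at either 681 Hz or 697 Hz.
Higher tension means higher frequency; the adjustment raises the banjo string's frequency.
The beat rate rose, so the adjustment moved the banjo string further from 689 Hz — it was already above the reference.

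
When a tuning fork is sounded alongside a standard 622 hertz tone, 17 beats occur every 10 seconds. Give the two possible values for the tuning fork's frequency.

620.3 Hz or 623.7 Hz

Beat frequency = 17/10 = 1.7 Hz.
|f − 622| = 1.7, so f = 622 ± 1.7.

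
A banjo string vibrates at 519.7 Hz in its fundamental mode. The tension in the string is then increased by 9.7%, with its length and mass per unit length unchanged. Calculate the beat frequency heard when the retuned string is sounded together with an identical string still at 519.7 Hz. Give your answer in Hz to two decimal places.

For a string, f ∝ √T, so the new frequency is 519.7·√1.097 = 544.3222 Hz.
f_beat = |544.3222 − 519.7| = 24.62 Hz.

24.62 Hz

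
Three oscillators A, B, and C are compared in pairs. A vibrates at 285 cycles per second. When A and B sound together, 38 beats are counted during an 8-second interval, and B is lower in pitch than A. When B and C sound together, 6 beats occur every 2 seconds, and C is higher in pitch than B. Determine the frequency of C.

283.25 Hz

A–B: Beat frequency = 38/8 = 4.75 Hz.
B is below A, so f_B = 285 − 4.75 = 280.25 Hz.
B–C: Beat frequency = 6/2 = 3 Hz.
C is above B, so f_C = 280.25 + 3 = 283.25 Hz.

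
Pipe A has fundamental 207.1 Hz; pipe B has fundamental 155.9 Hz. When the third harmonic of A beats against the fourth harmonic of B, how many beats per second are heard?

Third harmonic of the first: 3·207.1 = 621.3 Hz.
Fourth harmonic of the second: 4·155.9 = 623.6 Hz.
f_beat = |621.3 − 623.6| = 2.3 Hz.

2.3 Hz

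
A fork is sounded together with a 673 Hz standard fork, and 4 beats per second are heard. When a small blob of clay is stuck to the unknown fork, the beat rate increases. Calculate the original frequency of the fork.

|f − 673| = 4, so the fork was at either 669 Hz or 677 Hz.
Adding mass to a fork lowers its frequency; the adjustment lowers the fork's frequency.
The beat rate rose, so the adjustment moved the fork further from 673 Hz — it was already below the reference.

669 Hz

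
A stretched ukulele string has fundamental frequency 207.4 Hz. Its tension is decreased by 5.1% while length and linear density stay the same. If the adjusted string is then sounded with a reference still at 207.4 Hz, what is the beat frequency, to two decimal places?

For a string, f ∝ √T, so the new frequency is 207.4·√0.949 = 202.0421 Hz.
f_beat = |202.0421 − 207.4| = 5.36 Hz.

5.36 Hz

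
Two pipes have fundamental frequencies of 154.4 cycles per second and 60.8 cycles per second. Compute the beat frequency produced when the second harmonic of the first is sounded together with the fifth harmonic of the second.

Second harmonic of the first: 2·154.4 = 308.8 Hz.
Fifth harmonic of the second: 5·60.8 = 304.0 Hz.
f_beat = |308.8 − 304.0| = 4.8 Hz.

4.8 Hz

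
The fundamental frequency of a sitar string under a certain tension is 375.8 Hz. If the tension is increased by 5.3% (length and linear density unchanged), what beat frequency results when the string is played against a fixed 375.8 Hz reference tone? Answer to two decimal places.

9.83 Hz

For a string, f ∝ √T, so the new frequency is 375.8·√1.053 = 385.6301 Hz.
f_beat = |385.6301 − 375.8| = 9.83 Hz.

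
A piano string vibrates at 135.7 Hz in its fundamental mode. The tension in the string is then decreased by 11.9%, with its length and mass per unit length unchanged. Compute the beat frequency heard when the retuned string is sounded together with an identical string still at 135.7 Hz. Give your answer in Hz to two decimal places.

For a string, f ∝ √T, so the new frequency is 135.7·√0.881 = 127.3702 Hz.
f_beat = |127.3702 − 135.7| = 8.33 Hz.

8.33 Hz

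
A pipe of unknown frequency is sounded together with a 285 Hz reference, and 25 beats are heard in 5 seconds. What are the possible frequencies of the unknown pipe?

280 Hz or 290 Hz

Beat frequency = 25/5 = 5 Hz.
|f − 285| = 5, so f = 285 ± 5.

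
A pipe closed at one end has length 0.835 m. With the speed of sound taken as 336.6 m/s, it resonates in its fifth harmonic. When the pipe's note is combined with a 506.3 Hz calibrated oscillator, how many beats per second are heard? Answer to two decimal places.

Closed pipe (odd harmonics): f_n = n·v/(4L) = 5·336.6/(4·0.835) = 503.8922 Hz.
f_beat = |503.8922 − 506.3| = 2.41 Hz.

2.41 Hz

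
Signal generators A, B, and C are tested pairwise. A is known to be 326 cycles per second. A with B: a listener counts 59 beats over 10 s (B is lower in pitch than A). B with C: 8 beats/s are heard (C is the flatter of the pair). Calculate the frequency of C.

312.1 Hz

A–B: Beat frequency = 59/10 = 5.9 Hz.
B is below A, so f_B = 326 − 5.9 = 320.1 Hz.
C is below B, so f_C = 320.1 − 8 = 312.1 Hz.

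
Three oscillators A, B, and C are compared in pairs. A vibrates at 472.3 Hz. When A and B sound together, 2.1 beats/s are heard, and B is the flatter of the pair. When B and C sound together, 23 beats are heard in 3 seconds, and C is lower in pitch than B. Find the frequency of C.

B is below A, so f_B = 472.3 − 2.1 = 470.2 Hz.
B–C: Beat frequency = 23/3 = 7.6667 Hz.
C is below B, so f_C = 470.2 − 7.6667 = 462.5333 Hz.

462.5333 Hz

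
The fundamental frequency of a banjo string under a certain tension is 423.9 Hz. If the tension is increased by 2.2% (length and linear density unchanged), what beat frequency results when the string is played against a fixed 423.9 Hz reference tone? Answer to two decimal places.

4.64 Hz

For a string, f ∝ √T, so the new frequency is 423.9·√1.022 = 428.5375 Hz.
f_beat = |428.5375 − 423.9| = 4.64 Hz.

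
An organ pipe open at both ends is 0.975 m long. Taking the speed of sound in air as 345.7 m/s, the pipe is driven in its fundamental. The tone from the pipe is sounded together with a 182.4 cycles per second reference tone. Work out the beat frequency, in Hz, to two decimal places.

Open pipe: f_n = n·v/(2L) = 1·345.7/(2·0.975) = 177.2821 Hz.
f_beat = |177.2821 − 182.4| = 5.12 Hz.

5.12 Hz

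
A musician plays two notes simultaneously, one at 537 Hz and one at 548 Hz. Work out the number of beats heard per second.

11 Hz

f_beat = |f₁ − f₂|.
|537 − 548| = 11 Hz.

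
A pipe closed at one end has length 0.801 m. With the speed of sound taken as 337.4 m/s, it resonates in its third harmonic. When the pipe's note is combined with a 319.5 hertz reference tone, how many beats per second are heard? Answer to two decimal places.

Closed pipe (odd harmonics): f_n = n·v/(4L) = 3·337.4/(4·0.801) = 315.9176 Hz.
f_beat = |315.9176 − 319.5| = 3.58 Hz.

3.58 Hz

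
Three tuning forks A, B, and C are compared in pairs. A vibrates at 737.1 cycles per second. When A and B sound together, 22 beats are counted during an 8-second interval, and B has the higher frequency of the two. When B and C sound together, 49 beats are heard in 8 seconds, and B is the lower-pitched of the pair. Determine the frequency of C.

A–B: Beat frequency = 22/8 = 2.75 Hz.
B is above A, so f_B = 737.1 + 2.75 = 739.85 Hz.
B–C: Beat frequency = 49/8 = 6.125 Hz.
C is above B, so f_C = 739.85 + 6.125 = 745.975 Hz.

745.975 Hz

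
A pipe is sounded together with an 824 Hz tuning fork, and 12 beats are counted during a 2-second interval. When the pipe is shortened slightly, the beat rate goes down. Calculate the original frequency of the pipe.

Beat frequency = 12/2 = 6 Hz.
|f − 824| = 6, so the pipe was at either 818 Hz or 830 Hz.
A shorter pipe has a higher fundamental; the adjustment raises the pipe's frequency.
The beat rate fell, so the adjustment moved the pipe toward 824 Hz — it must have started below the reference.

818 Hz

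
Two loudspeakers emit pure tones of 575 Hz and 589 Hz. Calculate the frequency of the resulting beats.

14 Hz

f_beat = |f₁ − f₂|.
|575 − 589| = 14 Hz.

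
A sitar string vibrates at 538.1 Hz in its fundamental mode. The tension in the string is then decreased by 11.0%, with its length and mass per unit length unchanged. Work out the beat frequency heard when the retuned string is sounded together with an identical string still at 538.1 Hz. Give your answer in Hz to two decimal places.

For a string, f ∝ √T, so the new frequency is 538.1·√0.890 = 507.6425 Hz.
f_beat = |507.6425 − 538.1| = 30.46 Hz.

30.46 Hz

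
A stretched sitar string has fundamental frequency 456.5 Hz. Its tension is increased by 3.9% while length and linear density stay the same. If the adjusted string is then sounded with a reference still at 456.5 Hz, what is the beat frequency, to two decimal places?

For a string, f ∝ √T, so the new frequency is 456.5·√1.039 = 465.3166 Hz.
f_beat = |465.3166 − 456.5| = 8.82 Hz.

8.82 Hz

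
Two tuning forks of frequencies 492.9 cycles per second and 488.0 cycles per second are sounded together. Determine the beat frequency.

4.9 Hz

f_beat = |f₁ − f₂|.
|492.9 − 488.0| = 4.9 Hz.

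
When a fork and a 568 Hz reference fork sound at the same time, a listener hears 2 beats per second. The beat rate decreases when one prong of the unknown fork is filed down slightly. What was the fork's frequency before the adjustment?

|f − 568| = 2, so the fork was at either 566 Hz or 570 Hz.
Filing a prong removes mass and raises the fork's frequency; the adjustment raises the fork's frequency.
The beat rate fell, so the adjustment moved the fork toward 568 Hz — it must have started below the reference.

566 Hz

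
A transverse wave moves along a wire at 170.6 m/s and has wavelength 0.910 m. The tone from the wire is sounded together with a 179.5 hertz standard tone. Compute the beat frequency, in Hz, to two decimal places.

Source frequency f = v/λ = 170.6/0.910 = 187.4725 Hz.
f_beat = |187.4725 − 179.5| = 7.97 Hz.

7.97 Hz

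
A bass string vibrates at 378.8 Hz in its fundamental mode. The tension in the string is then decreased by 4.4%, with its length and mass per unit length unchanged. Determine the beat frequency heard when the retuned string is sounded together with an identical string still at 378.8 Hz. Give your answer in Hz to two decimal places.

8.43 Hz

For a string, f ∝ √T, so the new frequency is 378.8·√0.956 = 370.3727 Hz.
f_beat = |370.3727 − 378.8| = 8.43 Hz.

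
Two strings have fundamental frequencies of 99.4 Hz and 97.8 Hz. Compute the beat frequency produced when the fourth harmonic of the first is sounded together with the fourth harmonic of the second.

Fourth harmonic of the first: 4·99.4 = 397.6 Hz.
Fourth harmonic of the second: 4·97.8 = 391.2 Hz.
f_beat = |397.6 − 391.2| = 6.4 Hz.

6.4 Hz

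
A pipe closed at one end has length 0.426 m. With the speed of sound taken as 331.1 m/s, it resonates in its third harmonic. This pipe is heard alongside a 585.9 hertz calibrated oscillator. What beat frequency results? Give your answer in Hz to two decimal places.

2.98 Hz

Closed pipe (odd harmonics): f_n = n·v/(4L) = 3·331.1/(4·0.426) = 582.9225 Hz.
f_beat = |582.9225 − 585.9| = 2.98 Hz.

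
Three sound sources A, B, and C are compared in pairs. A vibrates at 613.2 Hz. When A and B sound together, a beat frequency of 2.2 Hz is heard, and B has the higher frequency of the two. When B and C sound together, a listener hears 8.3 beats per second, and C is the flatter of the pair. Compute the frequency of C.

607.1 Hz

B is above A, so f_B = 613.2 + 2.2 = 615.4 Hz.
C is below B, so f_C = 615.4 − 8.3 = 607.1 Hz.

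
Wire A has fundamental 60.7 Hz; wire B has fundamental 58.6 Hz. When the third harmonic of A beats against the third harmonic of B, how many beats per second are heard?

6.3 Hz

Third harmonic of the first: 3·60.7 = 182.1 Hz.
Third harmonic of the second: 3·58.6 = 175.8 Hz.
f_beat = |182.1 − 175.8| = 6.3 Hz.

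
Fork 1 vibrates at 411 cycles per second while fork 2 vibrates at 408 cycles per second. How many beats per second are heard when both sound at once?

f_beat = |f₁ − f₂|.
|411 − 408| = 3 Hz.

3 Hz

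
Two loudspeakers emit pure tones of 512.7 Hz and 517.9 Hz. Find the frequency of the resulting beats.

The beat frequency equals the magnitude of the frequency difference.
|512.7 − 517.9| = 5.2 Hz.

5.2 Hz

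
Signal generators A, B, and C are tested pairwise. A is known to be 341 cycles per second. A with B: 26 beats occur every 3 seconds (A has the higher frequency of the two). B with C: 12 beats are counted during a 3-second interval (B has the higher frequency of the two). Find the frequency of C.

328.3333 Hz

A–B: Beat frequency = 26/3 = 8.6667 Hz.
B is below A, so f_B = 341 − 8.6667 = 332.3333 Hz.
B–C: Beat frequency = 12/3 = 4 Hz.
C is below B, so f_C = 332.3333 − 4 = 328.3333 Hz.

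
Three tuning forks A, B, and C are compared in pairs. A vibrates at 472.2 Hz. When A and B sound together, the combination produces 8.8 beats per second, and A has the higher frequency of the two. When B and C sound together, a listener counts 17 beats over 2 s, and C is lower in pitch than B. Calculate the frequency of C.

B is below A, so f_B = 472.2 − 8.8 = 463.4 Hz.
B–C: Beat frequency = 17/2 = 8.5 Hz.
C is below B, so f_C = 463.4 − 8.5 = 454.9 Hz.

454.9 Hz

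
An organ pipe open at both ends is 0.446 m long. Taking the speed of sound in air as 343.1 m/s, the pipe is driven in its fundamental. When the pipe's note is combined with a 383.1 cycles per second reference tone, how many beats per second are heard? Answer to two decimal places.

Open pipe: f_n = n·v/(2L) = 1·343.1/(2·0.446) = 384.6413 Hz.
f_beat = |384.6413 − 383.1| = 1.54 Hz.

1.54 Hz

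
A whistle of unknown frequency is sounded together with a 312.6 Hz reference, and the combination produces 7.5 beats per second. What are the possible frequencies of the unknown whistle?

|f − 312.6| = 7.5, so f = 312.6 ± 7.5.

305.1 Hz or 320.1 Hz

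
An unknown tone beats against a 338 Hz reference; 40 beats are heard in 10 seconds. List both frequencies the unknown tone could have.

Beat frequency = 40/10 = 4 Hz.
|f − 338| = 4, so f = 338 ± 4.

334 Hz or 342 Hz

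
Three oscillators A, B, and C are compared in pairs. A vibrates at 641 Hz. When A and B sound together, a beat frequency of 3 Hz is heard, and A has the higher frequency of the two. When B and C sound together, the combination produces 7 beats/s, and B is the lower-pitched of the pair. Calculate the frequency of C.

645 Hz

B is below A, so f_B = 641 − 3 = 638 Hz.
C is above B, so f_C = 638 + 7 = 645 Hz.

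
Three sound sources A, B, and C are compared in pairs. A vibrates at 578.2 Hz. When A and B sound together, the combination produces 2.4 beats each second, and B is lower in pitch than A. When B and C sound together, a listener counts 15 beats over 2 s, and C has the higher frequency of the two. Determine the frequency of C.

583.3 Hz

B is below A, so f_B = 578.2 − 2.4 = 575.8 Hz.
B–C: Beat frequency = 15/2 = 7.5 Hz.
C is above B, so f_C = 575.8 + 7.5 = 583.3 Hz.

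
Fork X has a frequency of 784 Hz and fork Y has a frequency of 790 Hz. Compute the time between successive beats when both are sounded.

f_beat = |784 − 790| = 6 Hz.
Beat period T = 1 / f_beat = 1 / 6 s.

0.167 s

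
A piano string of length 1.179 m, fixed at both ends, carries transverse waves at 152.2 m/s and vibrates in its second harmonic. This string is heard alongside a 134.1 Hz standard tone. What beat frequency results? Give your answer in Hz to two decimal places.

5.01 Hz

For a string fixed at both ends, f_n = n·v/(2L) = 2·152.2/(2·1.179) = 129.0925 Hz.
f_beat = |129.0925 − 134.1| = 5.01 Hz.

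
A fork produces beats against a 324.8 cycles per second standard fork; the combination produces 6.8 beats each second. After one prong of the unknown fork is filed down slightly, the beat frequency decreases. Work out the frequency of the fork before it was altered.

318 Hz

|f − 324.8| = 6.8, so the fork was at either 318 Hz or 331.6 Hz.
Filing a prong removes mass and raises the fork's frequency; the adjustment raises the fork's frequency.
The beat rate fell, so the adjustment moved the fork toward 324.8 Hz — it must have started below the reference.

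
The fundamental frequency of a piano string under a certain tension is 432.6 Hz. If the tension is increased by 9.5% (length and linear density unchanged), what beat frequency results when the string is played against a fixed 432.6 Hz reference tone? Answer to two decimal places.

20.08 Hz

For a string, f ∝ √T, so the new frequency is 432.6·√1.095 = 452.6824 Hz.
f_beat = |452.6824 − 432.6| = 20.08 Hz.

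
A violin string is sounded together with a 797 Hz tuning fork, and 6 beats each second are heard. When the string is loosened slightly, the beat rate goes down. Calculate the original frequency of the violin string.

|f − 797| = 6, so the violin string was at either 791 Hz or 803 Hz.
Reducing tension lowers a string's frequency; the adjustment lowers the violin string's frequency.
The beat rate fell, so the adjustment moved the violin string toward 797 Hz — it must have started above the reference.

803 Hz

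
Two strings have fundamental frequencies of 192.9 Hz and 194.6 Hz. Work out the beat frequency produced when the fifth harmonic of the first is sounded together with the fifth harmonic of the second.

Fifth harmonic of the first: 5·192.9 = 964.5 Hz.
Fifth harmonic of the second: 5·194.6 = 973.0 Hz.
f_beat = |964.5 − 973.0| = 8.5 Hz.

8.5 Hz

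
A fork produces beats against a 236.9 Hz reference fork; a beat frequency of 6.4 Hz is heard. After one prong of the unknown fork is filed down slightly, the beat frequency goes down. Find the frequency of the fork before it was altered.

230.5 Hz

|f − 236.9| = 6.4, so the fork was at either 230.5 Hz or 243.3 Hz.
Filing a prong removes mass and raises the fork's frequency; the adjustment raises the fork's frequency.
The beat rate fell, so the adjustment moved the fork toward 236.9 Hz — it must have started below the reference.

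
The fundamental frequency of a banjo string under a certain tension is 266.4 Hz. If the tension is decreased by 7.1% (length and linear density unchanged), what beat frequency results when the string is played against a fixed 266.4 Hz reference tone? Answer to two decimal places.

9.63 Hz

For a string, f ∝ √T, so the new frequency is 266.4·√0.929 = 256.7687 Hz.
f_beat = |256.7687 − 266.4| = 9.63 Hz.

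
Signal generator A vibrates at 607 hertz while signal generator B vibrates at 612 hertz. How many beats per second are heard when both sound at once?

5 Hz

The beat frequency equals the magnitude of the frequency difference.
|607 − 612| = 5 Hz.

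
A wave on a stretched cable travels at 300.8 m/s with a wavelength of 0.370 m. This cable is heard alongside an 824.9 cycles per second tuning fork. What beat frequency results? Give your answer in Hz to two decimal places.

Source frequency f = v/λ = 300.8/0.370 = 812.9730 Hz.
f_beat = |812.9730 − 824.9| = 11.93 Hz.

11.93 Hz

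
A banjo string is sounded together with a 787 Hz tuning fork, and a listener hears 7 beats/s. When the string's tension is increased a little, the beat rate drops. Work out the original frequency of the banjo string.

|f − 787| = 7, so the banjo string was at either 780 Hz or 794 Hz.
Higher tension means higher frequency; the adjustment raises the banjo string's frequency.
The beat rate fell, so the adjustment moved the banjo string toward 787 Hz — it must have started below the reference.

780 Hz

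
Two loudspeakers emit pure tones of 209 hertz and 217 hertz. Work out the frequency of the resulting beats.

8 Hz

f_beat = |f₁ − f₂|.
|209 − 217| = 8 Hz.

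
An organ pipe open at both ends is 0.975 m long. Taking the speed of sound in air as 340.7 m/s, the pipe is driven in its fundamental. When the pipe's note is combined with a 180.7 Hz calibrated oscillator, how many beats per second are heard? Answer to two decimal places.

Open pipe: f_n = n·v/(2L) = 1·340.7/(2·0.975) = 174.7179 Hz.
f_beat = |174.7179 − 180.7| = 5.98 Hz.

5.98 Hz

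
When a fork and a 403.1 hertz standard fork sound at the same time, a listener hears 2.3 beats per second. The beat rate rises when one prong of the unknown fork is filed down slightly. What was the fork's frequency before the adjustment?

405.4 Hz

|f − 403.1| = 2.3, so the fork was at either 400.8 Hz or 405.4 Hz.
Filing a prong removes mass and raises the fork's frequency; the adjustment raises the fork's frequency.
The beat rate rose, so the adjustment moved the fork further from 403.1 Hz — it was already above the reference.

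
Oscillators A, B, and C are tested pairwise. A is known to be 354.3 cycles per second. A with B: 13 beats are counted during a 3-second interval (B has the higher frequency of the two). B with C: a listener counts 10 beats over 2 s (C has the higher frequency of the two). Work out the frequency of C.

A–B: Beat frequency = 13/3 = 4.3333 Hz.
B is above A, so f_B = 354.3 + 4.3333 = 358.6333 Hz.
B–C: Beat frequency = 10/2 = 5 Hz.
C is above B, so f_C = 358.6333 + 5 = 363.6333 Hz.

363.6333 Hz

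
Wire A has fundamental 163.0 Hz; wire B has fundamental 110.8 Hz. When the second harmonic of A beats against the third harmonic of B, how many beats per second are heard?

Second harmonic of the first: 2·163.0 = 326.0 Hz.
Third harmonic of the second: 3·110.8 = 332.4 Hz.
f_beat = |326.0 − 332.4| = 6.4 Hz.

6.4 Hz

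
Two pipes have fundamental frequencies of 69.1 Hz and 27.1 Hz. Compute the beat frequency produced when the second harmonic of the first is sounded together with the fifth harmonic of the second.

2.7 Hz

Second harmonic of the first: 2·69.1 = 138.2 Hz.
Fifth harmonic of the second: 5·27.1 = 135.5 Hz.
f_beat = |138.2 − 135.5| = 2.7 Hz.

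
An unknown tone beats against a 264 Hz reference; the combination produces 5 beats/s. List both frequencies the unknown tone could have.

259 Hz or 269 Hz

|f − 264| = 5, so f = 264 ± 5.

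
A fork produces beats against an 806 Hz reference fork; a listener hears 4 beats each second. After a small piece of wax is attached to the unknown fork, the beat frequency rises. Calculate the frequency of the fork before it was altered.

802 Hz

|f − 806| = 4, so the fork was at either 802 Hz or 810 Hz.
Loading a fork with wax lowers its frequency; the adjustment lowers the fork's frequency.
The beat rate rose, so the adjustment moved the fork further from 806 Hz — it was already below the reference.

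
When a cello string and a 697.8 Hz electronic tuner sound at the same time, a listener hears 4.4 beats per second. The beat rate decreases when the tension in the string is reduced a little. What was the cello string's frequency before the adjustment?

702.2 Hz

|f − 697.8| = 4.4, so the cello string was at either 693.4 Hz or 702.2 Hz.
Lower tension means lower frequency; the adjustment lowers the cello string's frequency.
The beat rate fell, so the adjustment moved the cello string toward 697.8 Hz — it must have started above the reference.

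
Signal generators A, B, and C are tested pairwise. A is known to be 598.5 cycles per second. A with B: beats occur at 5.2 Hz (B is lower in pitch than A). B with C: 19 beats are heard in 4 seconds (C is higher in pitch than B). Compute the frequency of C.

598.05 Hz

B is below A, so f_B = 598.5 − 5.2 = 593.3 Hz.
B–C: Beat frequency = 19/4 = 4.75 Hz.
C is above B, so f_C = 593.3 + 4.75 = 598.05 Hz.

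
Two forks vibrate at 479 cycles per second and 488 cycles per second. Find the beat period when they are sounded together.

f_beat = |479 − 488| = 9 Hz.
Beat period T = 1 / f_beat = 1 / 9 s.

0.111 s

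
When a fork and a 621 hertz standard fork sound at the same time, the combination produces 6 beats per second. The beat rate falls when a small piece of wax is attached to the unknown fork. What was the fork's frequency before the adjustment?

|f − 621| = 6, so the fork was at either 615 Hz or 627 Hz.
Loading a fork with wax lowers its frequency; the adjustment lowers the fork's frequency.
The beat rate fell, so the adjustment moved the fork toward 621 Hz — it must have started above the reference.

627 Hz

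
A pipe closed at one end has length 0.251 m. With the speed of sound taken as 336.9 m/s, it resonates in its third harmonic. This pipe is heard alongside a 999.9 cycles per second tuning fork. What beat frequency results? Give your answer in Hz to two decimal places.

6.77 Hz

Closed pipe (odd harmonics): f_n = n·v/(4L) = 3·336.9/(4·0.251) = 1006.6733 Hz.
f_beat = |1006.6733 − 999.9| = 6.77 Hz.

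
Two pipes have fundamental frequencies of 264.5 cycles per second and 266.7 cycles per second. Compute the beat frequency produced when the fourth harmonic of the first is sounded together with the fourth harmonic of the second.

Fourth harmonic of the first: 4·264.5 = 1058.0 Hz.
Fourth harmonic of the second: 4·266.7 = 1066.8 Hz.
f_beat = |1058.0 − 1066.8| = 8.8 Hz.

8.8 Hz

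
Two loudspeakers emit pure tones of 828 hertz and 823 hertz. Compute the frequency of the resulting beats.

The beat frequency equals the magnitude of the frequency difference.
|828 − 823| = 5 Hz.

5 Hz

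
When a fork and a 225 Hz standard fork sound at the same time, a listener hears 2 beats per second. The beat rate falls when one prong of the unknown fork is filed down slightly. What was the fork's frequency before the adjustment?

223 Hz

|f − 225| = 2, so the fork was at either 223 Hz or 227 Hz.
Filing a prong removes mass and raises the fork's frequency; the adjustment raises the fork's frequency.
The beat rate fell, so the adjustment moved the fork toward 225 Hz — it must have started below the reference.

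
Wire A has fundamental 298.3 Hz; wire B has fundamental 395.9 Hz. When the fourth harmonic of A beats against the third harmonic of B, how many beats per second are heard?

Fourth harmonic of the first: 4·298.3 = 1193.2 Hz.
Third harmonic of the second: 3·395.9 = 1187.7 Hz.
f_beat = |1193.2 − 1187.7| = 5.5 Hz.

5.5 Hz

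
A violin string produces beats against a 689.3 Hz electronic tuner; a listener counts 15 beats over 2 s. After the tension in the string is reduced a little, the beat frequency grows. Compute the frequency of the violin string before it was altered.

Beat frequency = 15/2 = 7.5 Hz.
|f − 689.3| = 7.5, so the violin string was at either 681.8 Hz or 696.8 Hz.
Lower tension means lower frequency; the adjustment lowers the violin string's frequency.
The beat rate rose, so the adjustment moved the violin string further from 689.3 Hz — it was already below the reference.

681.8 Hz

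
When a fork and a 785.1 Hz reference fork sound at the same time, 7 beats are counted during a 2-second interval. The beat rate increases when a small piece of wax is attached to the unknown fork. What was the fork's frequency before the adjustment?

Beat frequency = 7/2 = 3.5 Hz.
|f − 785.1| = 3.5, so the fork was at either 781.6 Hz or 788.6 Hz.
Loading a fork with wax lowers its frequency; the adjustment lowers the fork's frequency.
The beat rate rose, so the adjustment moved the fork further from 785.1 Hz — it was already below the reference.

781.6 Hz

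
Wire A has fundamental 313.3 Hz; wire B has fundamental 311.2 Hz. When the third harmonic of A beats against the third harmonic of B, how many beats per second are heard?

Third harmonic of the first: 3·313.3 = 939.9 Hz.
Third harmonic of the second: 3·311.2 = 933.6 Hz.
f_beat = |939.9 − 933.6| = 6.3 Hz.

6.3 Hz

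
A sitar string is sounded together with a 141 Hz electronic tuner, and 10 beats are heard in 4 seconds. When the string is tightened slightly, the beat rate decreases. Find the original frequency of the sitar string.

Beat frequency = 10/4 = 2.5 Hz.
|f − 141| = 2.5, so the sitar string was at either 138.5 Hz or 143.5 Hz.
Increasing tension raises a string's frequency; the adjustment raises the sitar string's frequency.
The beat rate fell, so the adjustment moved the sitar string toward 141 Hz — it must have started below the reference.

138.5 Hz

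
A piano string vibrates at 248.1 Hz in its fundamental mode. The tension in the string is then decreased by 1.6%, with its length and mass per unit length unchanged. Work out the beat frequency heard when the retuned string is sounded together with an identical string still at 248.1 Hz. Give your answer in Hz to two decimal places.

1.99 Hz

For a string, f ∝ √T, so the new frequency is 248.1·√0.984 = 246.1072 Hz.
f_beat = |246.1072 − 248.1| = 1.99 Hz.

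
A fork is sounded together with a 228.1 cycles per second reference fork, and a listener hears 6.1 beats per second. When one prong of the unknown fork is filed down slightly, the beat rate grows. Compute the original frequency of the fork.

234.2 Hz

|f − 228.1| = 6.1, so the fork was at either 222 Hz or 234.2 Hz.
Filing a prong removes mass and raises the fork's frequency; the adjustment raises the fork's frequency.
The beat rate rose, so the adjustment moved the fork further from 228.1 Hz — it was already above the reference.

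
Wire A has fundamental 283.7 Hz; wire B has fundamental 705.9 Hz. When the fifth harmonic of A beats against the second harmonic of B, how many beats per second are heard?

6.7 Hz

Fifth harmonic of the first: 5·283.7 = 1418.5 Hz.
Second harmonic of the second: 2·705.9 = 1411.8 Hz.
f_beat = |1418.5 − 1411.8| = 6.7 Hz.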